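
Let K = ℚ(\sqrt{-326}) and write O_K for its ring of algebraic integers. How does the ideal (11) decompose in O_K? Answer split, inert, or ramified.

11 splits in O_K

-326 mod 4 = 2, hence disc K = 4·(-326) = -1304 and O_K = ℤ[√-326].
Since gcd(11, -1304) = 1 the prime 11 does not ramify.
Legendre symbol by Euler's criterion: (-326/11) ≡ (-326)^5 ≡ 1 (mod 11), i.e. (-326/11) = 1.
Legendre symbol 1 ⇒ 11 is split.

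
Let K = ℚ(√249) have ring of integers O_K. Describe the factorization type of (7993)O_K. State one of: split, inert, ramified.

249 mod 4 = 1, hence disc K = 249 and O_K = ℤ[(1+√249)/2].
disc(K) = 249 is not divisible by 7993; 7993 is unramified.
Compute (249/7993) via Euler: 249^((7993-1)/2) mod 7993 = 1, so (249/7993) = 1.
d is a quadratic residue mod p, hence 7993 splits in O_K.

split — (7993) = 𝔭₁𝔭₂ with 𝔭₁ ≠ 𝔭₂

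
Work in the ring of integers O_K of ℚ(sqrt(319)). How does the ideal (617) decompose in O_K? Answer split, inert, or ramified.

Since 319 ≢ 1 mod 4, the ring of integers is ℤ[√319] with discriminant 4·319 = 1276.
617 ∤ 1276, so 617 is unramified.
(319/617) = 319^308 mod 617 = 616, giving Legendre symbol -1.
(319/617) = -1, so 617 is inert.

remains prime (inert)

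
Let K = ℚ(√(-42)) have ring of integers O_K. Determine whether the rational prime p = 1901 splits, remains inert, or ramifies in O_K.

split

Since -42 ≢ 1 mod 4, the ring of integers is ℤ[√-42] with discriminant 4·(-42) = -168.
Since gcd(1901, -168) = 1 the prime 1901 does not ramify.
Euler's criterion: (-42)^950 mod 1901 = 1. Thus (-42|1901) = 1.
(-42/1901) = 1, so 1901 splits.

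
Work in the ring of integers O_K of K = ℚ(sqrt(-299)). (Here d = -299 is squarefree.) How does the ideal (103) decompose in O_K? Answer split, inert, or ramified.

inert

d = -299 ≡ 1 (mod 4), so O_K = ℤ[(1+√-299)/2] and disc(K) = d = -299.
103 ∤ -299, so 103 is unramified.
(-299/103) = 10^51 mod 103 = 102, giving Legendre symbol -1.
Legendre symbol -1 ⇒ 103 is inert.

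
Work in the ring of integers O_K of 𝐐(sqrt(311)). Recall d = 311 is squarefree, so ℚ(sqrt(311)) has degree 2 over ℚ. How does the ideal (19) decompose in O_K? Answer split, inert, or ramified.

Since 311 ≢ 1 mod 4, the ring of integers is ℤ[√311] with discriminant 4·311 = 1244.
19 ∤ 1244, so 19 is unramified.
Euler's criterion: 311^9 mod 19 = 1. Thus (311|19) = 1.
(311/19) = 1, so 19 splits.

split — (19) = 𝔭₁𝔭₂ with 𝔭₁ ≠ 𝔭₂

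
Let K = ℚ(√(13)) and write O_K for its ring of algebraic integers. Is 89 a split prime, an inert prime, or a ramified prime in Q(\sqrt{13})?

Since 13 ≡ 1 mod 4, the ring of integers is ℤ[(1+√13)/2] with discriminant 13.
disc(K) = 13 is not divisible by 89; 89 is unramified.
(13/89) = 13^44 mod 89 = 88, giving Legendre symbol -1.
Legendre symbol -1 ⇒ 89 is inert.

inert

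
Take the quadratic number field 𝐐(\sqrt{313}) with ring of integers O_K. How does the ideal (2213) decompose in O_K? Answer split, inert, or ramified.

d = 313 ≡ 1 (mod 4), so O_K = ℤ[(1+√313)/2] and disc(K) = d = 313.
disc(K) = 313 is not divisible by 2213; 2213 is unramified.
Euler's criterion: 313^1106 mod 2213 = 1. Thus (313|2213) = 1.
Legendre symbol 1 ⇒ 2213 is split.

splits completely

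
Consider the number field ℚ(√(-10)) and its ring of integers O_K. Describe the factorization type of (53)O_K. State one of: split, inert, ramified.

-10 mod 4 = 2, hence disc K = 4·(-10) = -40 and O_K = ℤ[√-10].
disc(K) = -40 is not divisible by 53; 53 is unramified.
Euler's criterion: (-10)^26 mod 53 = 1. Thus (-10|53) = 1.
(-10/53) = 1, so 53 splits.

53 splits in O_K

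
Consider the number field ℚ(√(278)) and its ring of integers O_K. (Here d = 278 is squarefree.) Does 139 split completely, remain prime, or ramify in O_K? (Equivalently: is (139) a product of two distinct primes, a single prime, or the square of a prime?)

ramified

Since 278 ≢ 1 mod 4, the ring of integers is ℤ[√278] with discriminant 4·278 = 1112.
139 divides disc(K) = 1112, so 139 ramifies.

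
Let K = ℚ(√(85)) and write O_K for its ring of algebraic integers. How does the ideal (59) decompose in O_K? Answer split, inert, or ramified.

d = 85 ≡ 1 (mod 4), so O_K = ℤ[(1+√85)/2] and disc(K) = d = 85.
disc(K) = 85 is not divisible by 59; 59 is unramified.
Legendre symbol by Euler's criterion: (85/59) ≡ 85^29 ≡ 1 (mod 59), i.e. (85/59) = 1.
Legendre symbol 1 ⇒ 59 is split.

split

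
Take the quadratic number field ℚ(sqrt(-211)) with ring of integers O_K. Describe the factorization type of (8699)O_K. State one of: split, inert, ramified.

-211 mod 4 = 1, hence disc K = -211 and O_K = ℤ[(1+√-211)/2].
8699 ∤ -211, so 8699 is unramified.
(-211/8699) = 8488^4349 mod 8699 = 8698, giving Legendre symbol -1.
Legendre symbol -1 ⇒ 8699 is inert.

p is inert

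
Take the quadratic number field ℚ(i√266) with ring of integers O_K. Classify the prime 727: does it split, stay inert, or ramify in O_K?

split

Since -266 ≢ 1 mod 4, the ring of integers is ℤ[√-266] with discriminant 4·(-266) = -1064.
disc(K) = -1064 is not divisible by 727; 727 is unramified.
Euler's criterion: (-266)^363 mod 727 = 1. Thus (-266|727) = 1.
d is a quadratic residue mod p, hence 727 splits in O_K.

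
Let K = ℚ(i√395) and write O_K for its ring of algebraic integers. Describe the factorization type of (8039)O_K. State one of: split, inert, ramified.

-395 mod 4 = 1, hence disc K = -395 and O_K = ℤ[(1+√-395)/2].
Since gcd(8039, -395) = 1 the prime 8039 does not ramify.
Compute (-395/8039) via Euler: 7644^((8039-1)/2) mod 8039 = 8038, so (-395/8039) = -1.
Legendre symbol -1 ⇒ 8039 is inert.

inert — (8039) stays prime in O_K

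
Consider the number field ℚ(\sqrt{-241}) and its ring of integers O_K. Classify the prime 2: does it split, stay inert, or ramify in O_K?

Since -241 ≢ 1 mod 4, the ring of integers is ℤ[√-241] with discriminant 4·(-241) = -964.
Ramification test: 2 | -964. The prime 2 ramifies in K.

ramifies in O_K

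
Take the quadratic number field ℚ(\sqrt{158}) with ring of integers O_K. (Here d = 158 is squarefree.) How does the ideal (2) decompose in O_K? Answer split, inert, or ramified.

ramified — (2) = 𝔭²

158 mod 4 = 2, hence disc K = 4·158 = 632 and O_K = ℤ[√158].
2 divides disc(K) = 632, so 2 ramifies.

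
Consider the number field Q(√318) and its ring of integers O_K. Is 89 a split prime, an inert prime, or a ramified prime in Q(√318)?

d = 318 ≡ 2 (mod 4), so O_K = ℤ[√318] and disc(K) = 4d = 1272.
89 ∤ 1272, so 89 is unramified.
(318/89) = 51^44 mod 89 = 88, giving Legendre symbol -1.
d is a non-residue mod p, hence 89 remains inert in O_K.

remains prime (inert)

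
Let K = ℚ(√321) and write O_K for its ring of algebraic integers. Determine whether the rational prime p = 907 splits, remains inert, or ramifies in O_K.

inert — (907) stays prime in O_K

321 mod 4 = 1, hence disc K = 321 and O_K = ℤ[(1+√321)/2].
907 ∤ 321, so 907 is unramified.
(321/907) = 321^453 mod 907 = 906, giving Legendre symbol -1.
(321/907) = -1, so 907 is inert.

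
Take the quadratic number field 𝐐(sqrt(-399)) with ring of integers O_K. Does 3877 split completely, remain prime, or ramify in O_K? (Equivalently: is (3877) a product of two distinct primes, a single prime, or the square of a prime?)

p is inert

d = -399 ≡ 1 (mod 4), so O_K = ℤ[(1+√-399)/2] and disc(K) = d = -399.
Since gcd(3877, -399) = 1 the prime 3877 does not ramify.
Legendre symbol by Euler's criterion: (-399/3877) ≡ (-399)^1938 ≡ 3876 (mod 3877), i.e. (-399/3877) = -1.
Legendre symbol -1 ⇒ 3877 is inert.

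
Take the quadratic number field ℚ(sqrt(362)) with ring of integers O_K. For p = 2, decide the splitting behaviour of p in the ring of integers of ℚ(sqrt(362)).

ramifies in O_K

362 mod 4 = 2, hence disc K = 4·362 = 1448 and O_K = ℤ[√362].
2 divides disc(K) = 1448, so 2 ramifies.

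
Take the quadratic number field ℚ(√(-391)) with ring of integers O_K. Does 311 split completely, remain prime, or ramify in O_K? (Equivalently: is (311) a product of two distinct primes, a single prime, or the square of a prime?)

inert

Since -391 ≡ 1 mod 4, the ring of integers is ℤ[(1+√-391)/2] with discriminant -391.
disc(K) = -391 is not divisible by 311; 311 is unramified.
(-391/311) = 231^155 mod 311 = 310, giving Legendre symbol -1.
d is a non-residue mod p, hence 311 remains inert in O_K.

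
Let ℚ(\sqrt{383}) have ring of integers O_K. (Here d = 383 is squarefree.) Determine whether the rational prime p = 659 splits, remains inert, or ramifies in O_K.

p is inert

Since 383 ≢ 1 mod 4, the ring of integers is ℤ[√383] with discriminant 4·383 = 1532.
659 ∤ 1532, so 659 is unramified.
Euler's criterion: 383^329 mod 659 = 658. Thus (383|659) = -1.
(383/659) = -1, so 659 is inert.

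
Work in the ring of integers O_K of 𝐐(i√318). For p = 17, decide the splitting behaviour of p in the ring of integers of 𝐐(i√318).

remains prime (inert)

Since -318 ≢ 1 mod 4, the ring of integers is ℤ[√-318] with discriminant 4·(-318) = -1272.
disc(K) = -1272 is not divisible by 17; 17 is unramified.
Euler's criterion: (-318)^8 mod 17 = 16. Thus (-318|17) = -1.
d is a non-residue mod p, hence 17 remains inert in O_K.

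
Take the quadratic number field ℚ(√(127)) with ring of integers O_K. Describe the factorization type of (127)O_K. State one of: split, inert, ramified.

d = 127 ≡ 3 (mod 4), so O_K = ℤ[√127] and disc(K) = 4d = 508.
disc(K) = 508 = 127·4, so p = 127 is ramified.

127 is ramified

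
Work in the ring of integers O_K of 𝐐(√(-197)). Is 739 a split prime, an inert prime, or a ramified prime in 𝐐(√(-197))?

inert — (739) stays prime in O_K

Since -197 ≢ 1 mod 4, the ring of integers is ℤ[√-197] with discriminant 4·(-197) = -788.
Since gcd(739, -788) = 1 the prime 739 does not ramify.
Legendre symbol by Euler's criterion: (-197/739) ≡ (-197)^369 ≡ 738 (mod 739), i.e. (-197/739) = -1.
(-197/739) = -1, so 739 is inert.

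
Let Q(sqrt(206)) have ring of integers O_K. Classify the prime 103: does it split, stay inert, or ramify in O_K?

Since 206 ≢ 1 mod 4, the ring of integers is ℤ[√206] with discriminant 4·206 = 824.
103 divides disc(K) = 824, so 103 ramifies.

ramified — (103) = 𝔭²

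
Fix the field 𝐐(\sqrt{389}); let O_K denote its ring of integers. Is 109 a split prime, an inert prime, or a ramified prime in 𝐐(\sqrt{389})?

109 remains inert

389 mod 4 = 1, hence disc K = 389 and O_K = ℤ[(1+√389)/2].
disc(K) = 389 is not divisible by 109; 109 is unramified.
Compute (389/109) via Euler: 62^((109-1)/2) mod 109 = 108, so (389/109) = -1.
Legendre symbol -1 ⇒ 109 is inert.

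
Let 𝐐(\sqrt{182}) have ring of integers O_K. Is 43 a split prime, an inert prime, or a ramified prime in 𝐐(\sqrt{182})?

43 splits in O_K

d = 182 ≡ 2 (mod 4), so O_K = ℤ[√182] and disc(K) = 4d = 728.
43 ∤ 728, so 43 is unramified.
Legendre symbol by Euler's criterion: (182/43) ≡ 182^21 ≡ 1 (mod 43), i.e. (182/43) = 1.
d is a quadratic residue mod p, hence 43 splits in O_K.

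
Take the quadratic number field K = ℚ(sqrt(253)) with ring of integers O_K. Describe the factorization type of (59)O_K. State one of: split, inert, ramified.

59 splits in O_K

253 mod 4 = 1, hence disc K = 253 and O_K = ℤ[(1+√253)/2].
disc(K) = 253 is not divisible by 59; 59 is unramified.
Euler's criterion: 253^29 mod 59 = 1. Thus (253|59) = 1.
Legendre symbol 1 ⇒ 59 is split.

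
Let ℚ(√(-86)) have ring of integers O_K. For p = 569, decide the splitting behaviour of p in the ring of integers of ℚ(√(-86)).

-86 mod 4 = 2, hence disc K = 4·(-86) = -344 and O_K = ℤ[√-86].
Since gcd(569, -344) = 1 the prime 569 does not ramify.
Legendre symbol by Euler's criterion: (-86/569) ≡ (-86)^284 ≡ 1 (mod 569), i.e. (-86/569) = 1.
Legendre symbol 1 ⇒ 569 is split.

p splits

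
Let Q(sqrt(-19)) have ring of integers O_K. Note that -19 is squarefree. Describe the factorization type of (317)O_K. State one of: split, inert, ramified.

317 remains inert

-19 mod 4 = 1, hence disc K = -19 and O_K = ℤ[(1+√-19)/2].
Since gcd(317, -19) = 1 the prime 317 does not ramify.
Euler's criterion: (-19)^158 mod 317 = 316. Thus (-19|317) = -1.
(-19/317) = -1, so 317 is inert.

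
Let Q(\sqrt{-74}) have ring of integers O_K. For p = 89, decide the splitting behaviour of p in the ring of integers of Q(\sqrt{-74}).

p is inert

d = -74 ≡ 2 (mod 4), so O_K = ℤ[√-74] and disc(K) = 4d = -296.
Since gcd(89, -296) = 1 the prime 89 does not ramify.
Euler's criterion: (-74)^44 mod 89 = 88. Thus (-74|89) = -1.
d is a non-residue mod p, hence 89 remains inert in O_K.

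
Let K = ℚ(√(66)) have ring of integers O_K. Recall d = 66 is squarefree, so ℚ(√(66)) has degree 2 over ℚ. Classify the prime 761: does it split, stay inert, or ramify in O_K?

d = 66 ≡ 2 (mod 4), so O_K = ℤ[√66] and disc(K) = 4d = 264.
disc(K) = 264 is not divisible by 761; 761 is unramified.
(66/761) = 66^380 mod 761 = 1, giving Legendre symbol 1.
d is a quadratic residue mod p, hence 761 splits in O_K.

split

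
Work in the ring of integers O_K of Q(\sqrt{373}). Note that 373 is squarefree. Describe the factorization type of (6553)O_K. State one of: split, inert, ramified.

Since 373 ≡ 1 mod 4, the ring of integers is ℤ[(1+√373)/2] with discriminant 373.
Since gcd(6553, 373) = 1 the prime 6553 does not ramify.
Euler's criterion: 373^3276 mod 6553 = 6552. Thus (373|6553) = -1.
d is a non-residue mod p, hence 6553 remains inert in O_K.

inert — (6553) stays prime in O_K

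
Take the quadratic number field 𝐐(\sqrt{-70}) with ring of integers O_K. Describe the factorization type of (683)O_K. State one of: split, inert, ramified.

p splits

Since -70 ≢ 1 mod 4, the ring of integers is ℤ[√-70] with discriminant 4·(-70) = -280.
disc(K) = -280 is not divisible by 683; 683 is unramified.
Euler's criterion: (-70)^341 mod 683 = 1. Thus (-70|683) = 1.
Legendre symbol 1 ⇒ 683 is split.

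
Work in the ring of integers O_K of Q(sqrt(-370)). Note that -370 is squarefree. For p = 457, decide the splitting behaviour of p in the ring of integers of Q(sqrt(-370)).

splits completely

Since -370 ≢ 1 mod 4, the ring of integers is ℤ[√-370] with discriminant 4·(-370) = -1480.
Since gcd(457, -1480) = 1 the prime 457 does not ramify.
Legendre symbol by Euler's criterion: (-370/457) ≡ (-370)^228 ≡ 1 (mod 457), i.e. (-370/457) = 1.
Legendre symbol 1 ⇒ 457 is split.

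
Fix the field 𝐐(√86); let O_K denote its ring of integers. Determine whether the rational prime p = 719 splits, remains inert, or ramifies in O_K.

86 mod 4 = 2, hence disc K = 4·86 = 344 and O_K = ℤ[√86].
719 ∤ 344, so 719 is unramified.
Compute (86/719) via Euler: 86^((719-1)/2) mod 719 = 718, so (86/719) = -1.
d is a non-residue mod p, hence 719 remains inert in O_K.

719 remains inert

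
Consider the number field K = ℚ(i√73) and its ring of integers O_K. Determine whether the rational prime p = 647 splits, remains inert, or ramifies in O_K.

split

d = -73 ≡ 3 (mod 4), so O_K = ℤ[√-73] and disc(K) = 4d = -292.
Since gcd(647, -292) = 1 the prime 647 does not ramify.
(-73/647) = 574^323 mod 647 = 1, giving Legendre symbol 1.
Legendre symbol 1 ⇒ 647 is split.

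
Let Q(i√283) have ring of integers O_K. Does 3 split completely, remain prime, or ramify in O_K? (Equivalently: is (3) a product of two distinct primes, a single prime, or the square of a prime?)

-283 mod 4 = 1, hence disc K = -283 and O_K = ℤ[(1+√-283)/2].
Since gcd(3, -283) = 1 the prime 3 does not ramify.
(-283/3) = 2^1 mod 3 = 2, giving Legendre symbol -1.
d is a non-residue mod p, hence 3 remains inert in O_K.

inert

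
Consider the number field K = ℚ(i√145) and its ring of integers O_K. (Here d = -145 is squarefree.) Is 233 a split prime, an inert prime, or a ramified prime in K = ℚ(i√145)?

inert — (233) stays prime in O_K

Since -145 ≢ 1 mod 4, the ring of integers is ℤ[√-145] with discriminant 4·(-145) = -580.
233 ∤ -580, so 233 is unramified.
Legendre symbol by Euler's criterion: (-145/233) ≡ (-145)^116 ≡ 232 (mod 233), i.e. (-145/233) = -1.
Legendre symbol -1 ⇒ 233 is inert.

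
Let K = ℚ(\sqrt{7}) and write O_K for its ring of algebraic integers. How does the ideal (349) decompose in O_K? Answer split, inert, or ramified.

349 remains inert

7 mod 4 = 3, hence disc K = 4·7 = 28 and O_K = ℤ[√7].
349 ∤ 28, so 349 is unramified.
Compute (7/349) via Euler: 7^((349-1)/2) mod 349 = 348, so (7/349) = -1.
d is a non-residue mod p, hence 349 remains inert in O_K.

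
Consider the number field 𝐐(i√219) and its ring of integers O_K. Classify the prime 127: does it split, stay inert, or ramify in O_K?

127 splits in O_K

-219 mod 4 = 1, hence disc K = -219 and O_K = ℤ[(1+√-219)/2].
Since gcd(127, -219) = 1 the prime 127 does not ramify.
(-219/127) = 35^63 mod 127 = 1, giving Legendre symbol 1.
d is a quadratic residue mod p, hence 127 splits in O_K.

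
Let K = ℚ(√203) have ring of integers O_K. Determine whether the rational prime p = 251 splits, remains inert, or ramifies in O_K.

d = 203 ≡ 3 (mod 4), so O_K = ℤ[√203] and disc(K) = 4d = 812.
Since gcd(251, 812) = 1 the prime 251 does not ramify.
Legendre symbol by Euler's criterion: (203/251) ≡ 203^125 ≡ 250 (mod 251), i.e. (203/251) = -1.
Legendre symbol -1 ⇒ 251 is inert.

remains prime (inert)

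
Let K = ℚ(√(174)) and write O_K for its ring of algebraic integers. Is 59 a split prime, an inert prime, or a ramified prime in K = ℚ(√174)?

inert

174 mod 4 = 2, hence disc K = 4·174 = 696 and O_K = ℤ[√174].
disc(K) = 696 is not divisible by 59; 59 is unramified.
Legendre symbol by Euler's criterion: (174/59) ≡ 174^29 ≡ 58 (mod 59), i.e. (174/59) = -1.
(174/59) = -1, so 59 is inert.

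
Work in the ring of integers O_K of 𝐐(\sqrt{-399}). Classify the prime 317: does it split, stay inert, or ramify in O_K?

d = -399 ≡ 1 (mod 4), so O_K = ℤ[(1+√-399)/2] and disc(K) = d = -399.
Since gcd(317, -399) = 1 the prime 317 does not ramify.
(-399/317) = 235^158 mod 317 = 1, giving Legendre symbol 1.
Legendre symbol 1 ⇒ 317 is split.

splits completely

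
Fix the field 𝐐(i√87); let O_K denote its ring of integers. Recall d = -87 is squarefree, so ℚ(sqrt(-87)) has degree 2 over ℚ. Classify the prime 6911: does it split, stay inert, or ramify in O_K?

d = -87 ≡ 1 (mod 4), so O_K = ℤ[(1+√-87)/2] and disc(K) = d = -87.
disc(K) = -87 is not divisible by 6911; 6911 is unramified.
Compute (-87/6911) via Euler: 6824^((6911-1)/2) mod 6911 = 6910, so (-87/6911) = -1.
Legendre symbol -1 ⇒ 6911 is inert.

p is inert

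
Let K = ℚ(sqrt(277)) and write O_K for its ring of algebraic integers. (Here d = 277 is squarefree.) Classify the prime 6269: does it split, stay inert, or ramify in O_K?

6269 splits in O_K

Since 277 ≡ 1 mod 4, the ring of integers is ℤ[(1+√277)/2] with discriminant 277.
6269 ∤ 277, so 6269 is unramified.
(277/6269) = 277^3134 mod 6269 = 1, giving Legendre symbol 1.
d is a quadratic residue mod p, hence 6269 splits in O_K.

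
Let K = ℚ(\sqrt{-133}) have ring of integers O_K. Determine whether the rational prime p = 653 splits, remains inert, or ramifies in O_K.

split

Since -133 ≢ 1 mod 4, the ring of integers is ℤ[√-133] with discriminant 4·(-133) = -532.
Since gcd(653, -532) = 1 the prime 653 does not ramify.
(-133/653) = 520^326 mod 653 = 1, giving Legendre symbol 1.
(-133/653) = 1, so 653 splits.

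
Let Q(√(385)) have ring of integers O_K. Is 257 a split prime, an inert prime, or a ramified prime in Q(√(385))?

385 mod 4 = 1, hence disc K = 385 and O_K = ℤ[(1+√385)/2].
disc(K) = 385 is not divisible by 257; 257 is unramified.
Legendre symbol by Euler's criterion: (385/257) ≡ 385^128 ≡ 1 (mod 257), i.e. (385/257) = 1.
Legendre symbol 1 ⇒ 257 is split.

split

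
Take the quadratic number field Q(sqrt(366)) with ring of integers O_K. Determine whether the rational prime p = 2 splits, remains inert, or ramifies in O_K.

2 is ramified

d = 366 ≡ 2 (mod 4), so O_K = ℤ[√366] and disc(K) = 4d = 1464.
Ramification test: 2 | 1464. The prime 2 ramifies in K.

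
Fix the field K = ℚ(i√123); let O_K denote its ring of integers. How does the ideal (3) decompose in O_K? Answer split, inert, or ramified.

Since -123 ≡ 1 mod 4, the ring of integers is ℤ[(1+√-123)/2] with discriminant -123.
Ramification test: 3 | -123. The prime 3 ramifies in K.

ramifies in O_K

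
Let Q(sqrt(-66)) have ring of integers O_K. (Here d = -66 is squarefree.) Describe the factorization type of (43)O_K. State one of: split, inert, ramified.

remains prime (inert)

Since -66 ≢ 1 mod 4, the ring of integers is ℤ[√-66] with discriminant 4·(-66) = -264.
43 ∤ -264, so 43 is unramified.
Euler's criterion: (-66)^21 mod 43 = 42. Thus (-66|43) = -1.
d is a non-residue mod p, hence 43 remains inert in O_K.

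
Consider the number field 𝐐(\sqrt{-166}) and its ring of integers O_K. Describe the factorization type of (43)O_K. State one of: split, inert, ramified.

splits completely

Since -166 ≢ 1 mod 4, the ring of integers is ℤ[√-166] with discriminant 4·(-166) = -664.
Since gcd(43, -664) = 1 the prime 43 does not ramify.
(-166/43) = 6^21 mod 43 = 1, giving Legendre symbol 1.
d is a quadratic residue mod p, hence 43 splits in O_K.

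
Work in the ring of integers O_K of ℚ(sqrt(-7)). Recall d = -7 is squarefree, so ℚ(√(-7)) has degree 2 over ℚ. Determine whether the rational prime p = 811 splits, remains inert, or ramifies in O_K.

d = -7 ≡ 1 (mod 4), so O_K = ℤ[(1+√-7)/2] and disc(K) = d = -7.
disc(K) = -7 is not divisible by 811; 811 is unramified.
Legendre symbol by Euler's criterion: (-7/811) ≡ (-7)^405 ≡ 810 (mod 811), i.e. (-7/811) = -1.
(-7/811) = -1, so 811 is inert.

811 remains inert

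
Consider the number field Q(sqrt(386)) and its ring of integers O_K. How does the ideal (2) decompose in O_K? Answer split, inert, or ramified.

ramified — (2) = 𝔭²

d = 386 ≡ 2 (mod 4), so O_K = ℤ[√386] and disc(K) = 4d = 1544.
2 divides disc(K) = 1544, so 2 ramifies.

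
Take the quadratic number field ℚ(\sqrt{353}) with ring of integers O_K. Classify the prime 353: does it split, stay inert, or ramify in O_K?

d = 353 ≡ 1 (mod 4), so O_K = ℤ[(1+√353)/2] and disc(K) = d = 353.
353 divides disc(K) = 353, so 353 ramifies.

p ramifies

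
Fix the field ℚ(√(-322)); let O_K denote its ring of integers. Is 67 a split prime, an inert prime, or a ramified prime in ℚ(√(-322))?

d = -322 ≡ 2 (mod 4), so O_K = ℤ[√-322] and disc(K) = 4d = -1288.
disc(K) = -1288 is not divisible by 67; 67 is unramified.
Compute (-322/67) via Euler: 13^((67-1)/2) mod 67 = 66, so (-322/67) = -1.
Legendre symbol -1 ⇒ 67 is inert.

inert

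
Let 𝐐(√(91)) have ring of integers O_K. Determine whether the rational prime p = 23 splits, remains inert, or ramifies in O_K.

91 mod 4 = 3, hence disc K = 4·91 = 364 and O_K = ℤ[√91].
23 ∤ 364, so 23 is unramified.
Euler's criterion: 91^11 mod 23 = 22. Thus (91|23) = -1.
Legendre symbol -1 ⇒ 23 is inert.

remains prime (inert)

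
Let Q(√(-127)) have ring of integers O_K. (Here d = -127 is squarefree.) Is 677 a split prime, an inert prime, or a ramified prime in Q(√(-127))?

d = -127 ≡ 1 (mod 4), so O_K = ℤ[(1+√-127)/2] and disc(K) = d = -127.
disc(K) = -127 is not divisible by 677; 677 is unramified.
Euler's criterion: (-127)^338 mod 677 = 1. Thus (-127|677) = 1.
Legendre symbol 1 ⇒ 677 is split.

p splits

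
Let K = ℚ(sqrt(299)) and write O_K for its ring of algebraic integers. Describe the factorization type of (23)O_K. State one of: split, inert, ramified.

p ramifies

Since 299 ≢ 1 mod 4, the ring of integers is ℤ[√299] with discriminant 4·299 = 1196.
Ramification test: 23 | 1196. The prime 23 ramifies in K.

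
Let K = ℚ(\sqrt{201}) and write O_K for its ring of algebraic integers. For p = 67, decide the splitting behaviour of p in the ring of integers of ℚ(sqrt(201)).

201 mod 4 = 1, hence disc K = 201 and O_K = ℤ[(1+√201)/2].
disc(K) = 201 = 67·3, so p = 67 is ramified.

p ramifies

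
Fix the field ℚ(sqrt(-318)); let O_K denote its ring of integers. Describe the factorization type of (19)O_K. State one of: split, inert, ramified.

split — (19) = 𝔭₁𝔭₂ with 𝔭₁ ≠ 𝔭₂

-318 mod 4 = 2, hence disc K = 4·(-318) = -1272 and O_K = ℤ[√-318].
19 ∤ -1272, so 19 is unramified.
Legendre symbol by Euler's criterion: (-318/19) ≡ (-318)^9 ≡ 1 (mod 19), i.e. (-318/19) = 1.
Legendre symbol 1 ⇒ 19 is split.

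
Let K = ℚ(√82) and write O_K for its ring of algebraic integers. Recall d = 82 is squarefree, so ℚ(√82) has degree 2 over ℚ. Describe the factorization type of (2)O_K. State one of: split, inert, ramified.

p ramifies

d = 82 ≡ 2 (mod 4), so O_K = ℤ[√82] and disc(K) = 4d = 328.
2 divides disc(K) = 328, so 2 ramifies.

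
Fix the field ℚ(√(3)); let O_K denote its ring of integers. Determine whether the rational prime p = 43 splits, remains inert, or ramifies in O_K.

inert

d = 3 ≡ 3 (mod 4), so O_K = ℤ[√3] and disc(K) = 4d = 12.
43 ∤ 12, so 43 is unramified.
(3/43) = 3^21 mod 43 = 42, giving Legendre symbol -1.
Legendre symbol -1 ⇒ 43 is inert.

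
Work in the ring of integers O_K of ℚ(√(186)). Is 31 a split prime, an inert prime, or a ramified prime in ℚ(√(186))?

186 mod 4 = 2, hence disc K = 4·186 = 744 and O_K = ℤ[√186].
disc(K) = 744 = 31·24, so p = 31 is ramified.

p ramifies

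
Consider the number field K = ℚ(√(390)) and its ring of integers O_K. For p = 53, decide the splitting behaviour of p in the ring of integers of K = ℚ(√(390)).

p is inert

390 mod 4 = 2, hence disc K = 4·390 = 1560 and O_K = ℤ[√390].
53 ∤ 1560, so 53 is unramified.
Compute (390/53) via Euler: 19^((53-1)/2) mod 53 = 52, so (390/53) = -1.
(390/53) = -1, so 53 is inert.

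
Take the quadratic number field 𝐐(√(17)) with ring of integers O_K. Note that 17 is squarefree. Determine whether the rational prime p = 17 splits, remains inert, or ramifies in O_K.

Since 17 ≡ 1 mod 4, the ring of integers is ℤ[(1+√17)/2] with discriminant 17.
disc(K) = 17 = 17·1, so p = 17 is ramified.

ramifies in O_K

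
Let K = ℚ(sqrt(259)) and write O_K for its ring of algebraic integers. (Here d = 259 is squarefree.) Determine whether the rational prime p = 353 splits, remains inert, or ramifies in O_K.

259 mod 4 = 3, hence disc K = 4·259 = 1036 and O_K = ℤ[√259].
disc(K) = 1036 is not divisible by 353; 353 is unramified.
Legendre symbol by Euler's criterion: (259/353) ≡ 259^176 ≡ 1 (mod 353), i.e. (259/353) = 1.
(259/353) = 1, so 353 splits.

split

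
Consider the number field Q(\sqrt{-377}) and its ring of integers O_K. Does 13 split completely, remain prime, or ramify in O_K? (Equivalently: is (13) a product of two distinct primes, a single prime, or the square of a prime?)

-377 mod 4 = 3, hence disc K = 4·(-377) = -1508 and O_K = ℤ[√-377].
Ramification test: 13 | -1508. The prime 13 ramifies in K.

ramified — (13) = 𝔭²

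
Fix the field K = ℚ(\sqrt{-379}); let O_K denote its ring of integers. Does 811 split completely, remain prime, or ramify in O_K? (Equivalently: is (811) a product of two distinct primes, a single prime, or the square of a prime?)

-379 mod 4 = 1, hence disc K = -379 and O_K = ℤ[(1+√-379)/2].
disc(K) = -379 is not divisible by 811; 811 is unramified.
(-379/811) = 432^405 mod 811 = 810, giving Legendre symbol -1.
d is a non-residue mod p, hence 811 remains inert in O_K.

811 remains inert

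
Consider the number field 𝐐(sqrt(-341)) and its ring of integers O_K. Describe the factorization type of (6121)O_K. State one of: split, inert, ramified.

p splits

-341 mod 4 = 3, hence disc K = 4·(-341) = -1364 and O_K = ℤ[√-341].
6121 ∤ -1364, so 6121 is unramified.
Euler's criterion: (-341)^3060 mod 6121 = 1. Thus (-341|6121) = 1.
(-341/6121) = 1, so 6121 splits.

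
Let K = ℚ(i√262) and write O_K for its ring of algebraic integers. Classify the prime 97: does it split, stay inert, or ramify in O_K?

d = -262 ≡ 2 (mod 4), so O_K = ℤ[√-262] and disc(K) = 4d = -1048.
disc(K) = -1048 is not divisible by 97; 97 is unramified.
(-262/97) = 29^48 mod 97 = 96, giving Legendre symbol -1.
(-262/97) = -1, so 97 is inert.

inert — (97) stays prime in O_K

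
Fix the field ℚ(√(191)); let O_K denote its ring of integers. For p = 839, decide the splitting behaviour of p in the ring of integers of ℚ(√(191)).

remains prime (inert)

d = 191 ≡ 3 (mod 4), so O_K = ℤ[√191] and disc(K) = 4d = 764.
disc(K) = 764 is not divisible by 839; 839 is unramified.
(191/839) = 191^419 mod 839 = 838, giving Legendre symbol -1.
d is a non-residue mod p, hence 839 remains inert in O_K.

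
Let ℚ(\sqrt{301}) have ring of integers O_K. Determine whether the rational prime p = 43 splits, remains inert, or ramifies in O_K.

ramified

d = 301 ≡ 1 (mod 4), so O_K = ℤ[(1+√301)/2] and disc(K) = d = 301.
disc(K) = 301 = 43·7, so p = 43 is ramified.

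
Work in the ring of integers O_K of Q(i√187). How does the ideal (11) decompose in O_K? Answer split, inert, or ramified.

Since -187 ≡ 1 mod 4, the ring of integers is ℤ[(1+√-187)/2] with discriminant -187.
Ramification test: 11 | -187. The prime 11 ramifies in K.

ramified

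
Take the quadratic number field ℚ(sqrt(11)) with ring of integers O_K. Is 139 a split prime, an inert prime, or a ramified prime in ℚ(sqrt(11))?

139 splits in O_K

d = 11 ≡ 3 (mod 4), so O_K = ℤ[√11] and disc(K) = 4d = 44.
Since gcd(139, 44) = 1 the prime 139 does not ramify.
Compute (11/139) via Euler: 11^((139-1)/2) mod 139 = 1, so (11/139) = 1.
d is a quadratic residue mod p, hence 139 splits in O_K.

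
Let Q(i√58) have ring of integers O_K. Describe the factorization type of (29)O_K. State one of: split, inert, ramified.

p ramifies

d = -58 ≡ 2 (mod 4), so O_K = ℤ[√-58] and disc(K) = 4d = -232.
Ramification test: 29 | -232. The prime 29 ramifies in K.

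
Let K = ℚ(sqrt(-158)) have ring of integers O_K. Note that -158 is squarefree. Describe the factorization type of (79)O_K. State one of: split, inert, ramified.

Since -158 ≢ 1 mod 4, the ring of integers is ℤ[√-158] with discriminant 4·(-158) = -632.
Ramification test: 79 | -632. The prime 79 ramifies in K.

p ramifies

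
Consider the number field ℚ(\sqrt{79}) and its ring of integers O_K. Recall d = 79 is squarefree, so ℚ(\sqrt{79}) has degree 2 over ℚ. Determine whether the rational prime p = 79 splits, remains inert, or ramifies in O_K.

79 mod 4 = 3, hence disc K = 4·79 = 316 and O_K = ℤ[√79].
Ramification test: 79 | 316. The prime 79 ramifies in K.

ramifies in O_K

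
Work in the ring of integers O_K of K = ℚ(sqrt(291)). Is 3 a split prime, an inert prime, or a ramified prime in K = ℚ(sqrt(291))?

291 mod 4 = 3, hence disc K = 4·291 = 1164 and O_K = ℤ[√291].
Ramification test: 3 | 1164. The prime 3 ramifies in K.

3 is ramified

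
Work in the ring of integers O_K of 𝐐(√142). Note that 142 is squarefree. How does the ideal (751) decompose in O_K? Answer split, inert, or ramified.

d = 142 ≡ 2 (mod 4), so O_K = ℤ[√142] and disc(K) = 4d = 568.
Since gcd(751, 568) = 1 the prime 751 does not ramify.
(142/751) = 142^375 mod 751 = 1, giving Legendre symbol 1.
(142/751) = 1, so 751 splits.

p splits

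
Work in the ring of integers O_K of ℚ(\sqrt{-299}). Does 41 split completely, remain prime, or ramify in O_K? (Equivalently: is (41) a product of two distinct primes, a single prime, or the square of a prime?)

remains prime (inert)

-299 mod 4 = 1, hence disc K = -299 and O_K = ℤ[(1+√-299)/2].
disc(K) = -299 is not divisible by 41; 41 is unramified.
Legendre symbol by Euler's criterion: (-299/41) ≡ (-299)^20 ≡ 40 (mod 41), i.e. (-299/41) = -1.
d is a non-residue mod p, hence 41 remains inert in O_K.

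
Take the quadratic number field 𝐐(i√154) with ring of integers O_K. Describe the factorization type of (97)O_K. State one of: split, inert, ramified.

remains prime (inert)

-154 mod 4 = 2, hence disc K = 4·(-154) = -616 and O_K = ℤ[√-154].
disc(K) = -616 is not divisible by 97; 97 is unramified.
(-154/97) = 40^48 mod 97 = 96, giving Legendre symbol -1.
(-154/97) = -1, so 97 is inert.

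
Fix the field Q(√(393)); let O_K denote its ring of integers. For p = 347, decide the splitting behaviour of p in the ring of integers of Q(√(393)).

splits completely

d = 393 ≡ 1 (mod 4), so O_K = ℤ[(1+√393)/2] and disc(K) = d = 393.
347 ∤ 393, so 347 is unramified.
Euler's criterion: 393^173 mod 347 = 1. Thus (393|347) = 1.
d is a quadratic residue mod p, hence 347 splits in O_K.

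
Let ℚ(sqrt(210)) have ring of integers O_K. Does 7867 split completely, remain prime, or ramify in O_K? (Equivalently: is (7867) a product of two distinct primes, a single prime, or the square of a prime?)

inert

Since 210 ≢ 1 mod 4, the ring of integers is ℤ[√210] with discriminant 4·210 = 840.
7867 ∤ 840, so 7867 is unramified.
Legendre symbol by Euler's criterion: (210/7867) ≡ 210^3933 ≡ 7866 (mod 7867), i.e. (210/7867) = -1.
(210/7867) = -1, so 7867 is inert.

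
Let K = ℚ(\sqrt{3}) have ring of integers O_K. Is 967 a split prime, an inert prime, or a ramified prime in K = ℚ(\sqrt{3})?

remains prime (inert)

3 mod 4 = 3, hence disc K = 4·3 = 12 and O_K = ℤ[√3].
967 ∤ 12, so 967 is unramified.
Legendre symbol by Euler's criterion: (3/967) ≡ 3^483 ≡ 966 (mod 967), i.e. (3/967) = -1.
Legendre symbol -1 ⇒ 967 is inert.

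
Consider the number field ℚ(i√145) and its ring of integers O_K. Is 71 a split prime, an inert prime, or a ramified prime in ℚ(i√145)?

inert — (71) stays prime in O_K

d = -145 ≡ 3 (mod 4), so O_K = ℤ[√-145] and disc(K) = 4d = -580.
disc(K) = -580 is not divisible by 71; 71 is unramified.
Euler's criterion: (-145)^35 mod 71 = 70. Thus (-145|71) = -1.
d is a non-residue mod p, hence 71 remains inert in O_K.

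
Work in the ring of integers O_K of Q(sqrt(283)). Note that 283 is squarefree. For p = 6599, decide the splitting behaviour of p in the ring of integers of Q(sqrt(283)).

283 mod 4 = 3, hence disc K = 4·283 = 1132 and O_K = ℤ[√283].
Since gcd(6599, 1132) = 1 the prime 6599 does not ramify.
Euler's criterion: 283^3299 mod 6599 = 6598. Thus (283|6599) = -1.
(283/6599) = -1, so 6599 is inert.

remains prime (inert)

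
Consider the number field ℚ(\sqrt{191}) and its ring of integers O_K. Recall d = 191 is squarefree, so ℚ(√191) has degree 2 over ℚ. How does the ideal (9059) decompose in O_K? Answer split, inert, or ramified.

split — (9059) = 𝔭₁𝔭₂ with 𝔭₁ ≠ 𝔭₂

Since 191 ≢ 1 mod 4, the ring of integers is ℤ[√191] with discriminant 4·191 = 764.
9059 ∤ 764, so 9059 is unramified.
Euler's criterion: 191^4529 mod 9059 = 1. Thus (191|9059) = 1.
(191/9059) = 1, so 9059 splits.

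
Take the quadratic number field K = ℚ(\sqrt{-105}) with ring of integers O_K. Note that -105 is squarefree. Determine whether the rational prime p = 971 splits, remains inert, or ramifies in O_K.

p is inert

d = -105 ≡ 3 (mod 4), so O_K = ℤ[√-105] and disc(K) = 4d = -420.
disc(K) = -420 is not divisible by 971; 971 is unramified.
Legendre symbol by Euler's criterion: (-105/971) ≡ (-105)^485 ≡ 970 (mod 971), i.e. (-105/971) = -1.
(-105/971) = -1, so 971 is inert.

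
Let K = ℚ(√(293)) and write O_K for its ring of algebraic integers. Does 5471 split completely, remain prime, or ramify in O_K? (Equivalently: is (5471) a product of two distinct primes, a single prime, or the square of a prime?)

splits completely

293 mod 4 = 1, hence disc K = 293 and O_K = ℤ[(1+√293)/2].
disc(K) = 293 is not divisible by 5471; 5471 is unramified.
Euler's criterion: 293^2735 mod 5471 = 1. Thus (293|5471) = 1.
(293/5471) = 1, so 5471 splits.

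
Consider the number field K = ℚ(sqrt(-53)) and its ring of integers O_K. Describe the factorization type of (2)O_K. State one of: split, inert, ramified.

p ramifies

d = -53 ≡ 3 (mod 4), so O_K = ℤ[√-53] and disc(K) = 4d = -212.
2 divides disc(K) = -212, so 2 ramifies.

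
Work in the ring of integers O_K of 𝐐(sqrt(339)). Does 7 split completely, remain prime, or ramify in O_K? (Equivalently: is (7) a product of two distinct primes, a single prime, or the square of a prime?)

Since 339 ≢ 1 mod 4, the ring of integers is ℤ[√339] with discriminant 4·339 = 1356.
disc(K) = 1356 is not divisible by 7; 7 is unramified.
Legendre symbol by Euler's criterion: (339/7) ≡ 339^3 ≡ 6 (mod 7), i.e. (339/7) = -1.
d is a non-residue mod p, hence 7 remains inert in O_K.

7 remains inert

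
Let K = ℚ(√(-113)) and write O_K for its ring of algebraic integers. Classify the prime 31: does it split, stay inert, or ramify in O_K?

31 remains inert

Since -113 ≢ 1 mod 4, the ring of integers is ℤ[√-113] with discriminant 4·(-113) = -452.
Since gcd(31, -452) = 1 the prime 31 does not ramify.
Compute (-113/31) via Euler: 11^((31-1)/2) mod 31 = 30, so (-113/31) = -1.
(-113/31) = -1, so 31 is inert.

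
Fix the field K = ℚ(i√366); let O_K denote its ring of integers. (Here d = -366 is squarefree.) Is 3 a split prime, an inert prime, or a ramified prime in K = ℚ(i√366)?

d = -366 ≡ 2 (mod 4), so O_K = ℤ[√-366] and disc(K) = 4d = -1464.
disc(K) = -1464 = 3·(-488), so p = 3 is ramified.

ramified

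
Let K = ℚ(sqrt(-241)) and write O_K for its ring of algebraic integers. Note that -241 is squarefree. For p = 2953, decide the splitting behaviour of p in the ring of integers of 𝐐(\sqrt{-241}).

split

-241 mod 4 = 3, hence disc K = 4·(-241) = -964 and O_K = ℤ[√-241].
Since gcd(2953, -964) = 1 the prime 2953 does not ramify.
(-241/2953) = 2712^1476 mod 2953 = 1, giving Legendre symbol 1.
(-241/2953) = 1, so 2953 splits.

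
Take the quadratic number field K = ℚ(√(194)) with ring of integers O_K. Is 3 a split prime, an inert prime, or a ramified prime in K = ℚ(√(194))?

Since 194 ≢ 1 mod 4, the ring of integers is ℤ[√194] with discriminant 4·194 = 776.
disc(K) = 776 is not divisible by 3; 3 is unramified.
Compute (194/3) via Euler: 2^((3-1)/2) mod 3 = 2, so (194/3) = -1.
(194/3) = -1, so 3 is inert.

p is inert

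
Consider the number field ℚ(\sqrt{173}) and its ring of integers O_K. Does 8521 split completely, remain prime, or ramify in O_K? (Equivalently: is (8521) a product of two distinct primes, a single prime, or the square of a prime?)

inert — (8521) stays prime in O_K

Since 173 ≡ 1 mod 4, the ring of integers is ℤ[(1+√173)/2] with discriminant 173.
Since gcd(8521, 173) = 1 the prime 8521 does not ramify.
Compute (173/8521) via Euler: 173^((8521-1)/2) mod 8521 = 8520, so (173/8521) = -1.
Legendre symbol -1 ⇒ 8521 is inert.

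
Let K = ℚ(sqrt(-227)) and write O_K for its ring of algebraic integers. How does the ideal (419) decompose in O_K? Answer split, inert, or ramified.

d = -227 ≡ 1 (mod 4), so O_K = ℤ[(1+√-227)/2] and disc(K) = d = -227.
419 ∤ -227, so 419 is unramified.
Euler's criterion: (-227)^209 mod 419 = 1. Thus (-227|419) = 1.
(-227/419) = 1, so 419 splits.

splits completely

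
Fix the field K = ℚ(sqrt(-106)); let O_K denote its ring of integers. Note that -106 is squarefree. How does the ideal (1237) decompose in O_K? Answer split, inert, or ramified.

-106 mod 4 = 2, hence disc K = 4·(-106) = -424 and O_K = ℤ[√-106].
disc(K) = -424 is not divisible by 1237; 1237 is unramified.
Compute (-106/1237) via Euler: 1131^((1237-1)/2) mod 1237 = 1, so (-106/1237) = 1.
(-106/1237) = 1, so 1237 splits.

split — (1237) = 𝔭₁𝔭₂ with 𝔭₁ ≠ 𝔭₂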